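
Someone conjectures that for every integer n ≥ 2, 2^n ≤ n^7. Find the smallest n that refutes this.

n = 37

A counterexample is any integer n ≥ 2 such that 2^n > n^7; we check each in order.
For n = 2, 3, 4, 5, …, 34, 35, 36 the conclusion holds.
n = 37: 2^n = 137438953472 and n^7 = 94931877133, so 137438953472 > 94931877133.
Thus n = 37 disproves the claim, and no smaller n works.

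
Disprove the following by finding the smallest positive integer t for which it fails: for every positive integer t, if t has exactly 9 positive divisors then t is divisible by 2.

t = 225

Check each positive integer t in order until t has exactly 9 positive divisors but t is not divisible by 2.
t = 36: τ(36) = 9; 36 mod 2 = 0.
t = 100: τ(100) = 9; 100 mod 2 = 0.
t = 196: τ(196) = 9; 196 mod 2 = 0.
t = 225: τ(225) = 9; 225 mod 2 = 1.
Thus t = 225 disproves the claim, and no smaller t works.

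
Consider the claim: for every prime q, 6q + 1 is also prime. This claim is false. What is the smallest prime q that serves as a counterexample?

q = 19

For q = 2, 3, 5, 7, 11, 13, 17 the conclusion holds.
q = 19: 6q + 1 = 115 = 5 × 23, not prime.
So q = 19 is the smallest counterexample.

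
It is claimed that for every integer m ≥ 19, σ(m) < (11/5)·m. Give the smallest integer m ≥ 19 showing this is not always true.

m = 24

Check each integer m ≥ 19 in order until the claim fails.
For m = 19, 20, 21, 22, 23 the conclusion holds.
m = 24: σ(24) = 60; 60 ≥ 264/5.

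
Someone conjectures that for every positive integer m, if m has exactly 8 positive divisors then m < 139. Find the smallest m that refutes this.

Check each positive integer m in order until m has exactly 8 positive divisors but the claim fails.
For m = 24, 30, 40, 42, …, 135, 136, 138 the conclusion holds.
m = 152: τ(152) = 8; 152 ≥ 139.
Hence m = 152 is a counterexample.

m = 152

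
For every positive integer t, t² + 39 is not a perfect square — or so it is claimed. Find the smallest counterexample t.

We need the least positive integer t for which t² + 39 is a perfect square.
For t = 1, 2, 3, 4 the conclusion holds.
t = 5: 5² + 39 = 64 = 8², a perfect square.
Thus t = 5 disproves the claim, and no smaller t works.

t = 5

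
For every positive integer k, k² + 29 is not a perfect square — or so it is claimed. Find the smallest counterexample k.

Check each positive integer k in order until k² + 29 is a perfect square.
The first 13 eligible values, up to k = 13, all satisfy the conclusion.
k = 14: 14² + 29 = 225 = 15², a perfect square.
So k = 14 is the smallest counterexample.

k = 14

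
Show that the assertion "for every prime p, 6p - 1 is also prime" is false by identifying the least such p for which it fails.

p = 11

A counterexample is any prime p such that 6p - 1 is not prime; we check each in order.
For p = 2, 3, 5, 7 the conclusion holds.
p = 11: 6p - 1 = 65 = 5 × 13, not prime.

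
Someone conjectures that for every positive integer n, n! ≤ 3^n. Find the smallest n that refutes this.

Check each positive integer n in order until n! > 3^n.
For n = 1, 2, 3, 4, 5, 6 the conclusion holds.
n = 7: n! = 5040 and 3^n = 2187, so 5040 > 2187.
Thus n = 7 disproves the claim, and no smaller n works.

n = 7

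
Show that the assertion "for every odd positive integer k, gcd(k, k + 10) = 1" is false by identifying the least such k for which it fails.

k = 5

We need the least odd positive integer k for which gcd(k, k + 10) > 1.
k = 1: gcd(1, 11) = 1.
k = 3: gcd(3, 13) = 1.
k = 5: gcd(5, 15) = 5.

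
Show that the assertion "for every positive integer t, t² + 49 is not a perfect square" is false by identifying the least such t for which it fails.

t = 24

We need the least positive integer t for which t² + 49 is a perfect square.
For t = 1, 2, 3, 4, …, 21, 22, 23 the conclusion holds.
t = 24: 24² + 49 = 625 = 25², a perfect square.
Thus t = 24 disproves the claim, and no smaller t works.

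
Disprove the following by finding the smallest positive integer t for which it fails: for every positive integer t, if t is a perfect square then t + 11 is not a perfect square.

t = 25

A counterexample is any positive integer t such that t is a perfect square but t + 11 is a perfect square; we check each in order.
For t = 1, 4, 9, 16 the conclusion holds.
t = 25: 25 = 5² and 25 + 11 = 36 = 6².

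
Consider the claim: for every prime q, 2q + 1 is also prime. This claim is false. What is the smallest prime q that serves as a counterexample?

q = 7

We need the least prime q for which 2q + 1 is not prime.
For q = 2, 3, 5 the conclusion holds.
q = 7: 2q + 1 = 15 = 3 × 5, not prime.
Thus q = 7 disproves the claim, and no smaller q works.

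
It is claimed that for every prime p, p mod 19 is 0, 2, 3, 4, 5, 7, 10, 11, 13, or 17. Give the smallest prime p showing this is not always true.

We need the least prime p for which the claim fails.
The first 10 eligible values, up to p = 29, all satisfy the conclusion.
p = 31: 31 mod 19 = 12 — not in {0, 2, 3, 4, 5, 7, 10, 11, 13, 17}.

p = 31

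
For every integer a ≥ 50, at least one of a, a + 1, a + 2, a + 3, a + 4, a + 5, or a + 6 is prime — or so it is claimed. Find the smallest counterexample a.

a = 90

Check each integer a ≥ 50 in order until a, a + 1, a + 2, a + 3, a + 4, a + 5, a + 6 are all composite.
For a = 50, 51, 52, 53, …, 87, 88, 89 the conclusion holds.
a = 90: 90 = 2 × 45; 91 = 7 × 13; 92 = 2 × 46; 93 = 3 × 31; 94 = 2 × 47; 95 = 5 × 19; 96 = 2 × 48 — all composite.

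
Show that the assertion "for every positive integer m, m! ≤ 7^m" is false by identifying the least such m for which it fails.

A counterexample is any positive integer m such that m! > 7^m; we check each in order.
For m = 1, 2, 3, 4, …, 14, 15, 16 the conclusion holds.
m = 17: m! = 355687428096000 and 7^m = 232630513987207, so 355687428096000 > 232630513987207.

m = 17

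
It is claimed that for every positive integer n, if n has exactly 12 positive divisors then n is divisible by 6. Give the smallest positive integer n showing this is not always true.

Check each positive integer n in order until n has exactly 12 positive divisors but n is not divisible by 6.
The first 8 eligible values, up to n = 132, all satisfy the conclusion.
n = 140: τ(140) = 12; 140 mod 6 = 2.
Hence n = 140 is a counterexample.

n = 140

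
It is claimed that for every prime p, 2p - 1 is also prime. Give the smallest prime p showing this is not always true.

Check each prime p in order until 2p - 1 is not prime.
For p = 2, 3 the conclusion holds.
p = 5: 2p - 1 = 9 = 3 × 3, not prime.
So p = 5 is the smallest counterexample.

p = 5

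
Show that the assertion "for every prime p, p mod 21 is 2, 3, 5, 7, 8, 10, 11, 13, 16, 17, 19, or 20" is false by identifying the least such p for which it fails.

For p = 2, 3, 5, 7, …, 31, 37, 41 the conclusion holds.
p = 43: 43 mod 21 = 1 — not in {2, 3, 5, 7, 8, 10, 11, 13, 16, 17, 19, 20}.

p = 43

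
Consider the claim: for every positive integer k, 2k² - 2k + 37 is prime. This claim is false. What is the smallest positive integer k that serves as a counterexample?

k = 3

For k = 1, 2 the conclusion holds.
k = 3: 2k² - 2k + 37 = 49 = 7 × 7, composite.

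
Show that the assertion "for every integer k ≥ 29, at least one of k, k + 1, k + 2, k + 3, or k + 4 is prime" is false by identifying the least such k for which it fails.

k = 32

For k = 29, 30, 31 the conclusion holds.
k = 32: 32 = 2 × 16; 33 = 3 × 11; 34 = 2 × 17; 35 = 5 × 7; 36 = 2 × 18 — all composite.
Thus k = 32 disproves the claim, and no smaller k works.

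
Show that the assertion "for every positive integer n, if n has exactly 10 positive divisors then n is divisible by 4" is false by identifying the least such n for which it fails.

n = 162

We need the least positive integer n for which n has exactly 10 positive divisors but n is not divisible by 4.
For n = 48, 80, 112 the conclusion holds.
n = 162: τ(162) = 10; 162 mod 4 = 2.
Thus n = 162 disproves the claim, and no smaller n works.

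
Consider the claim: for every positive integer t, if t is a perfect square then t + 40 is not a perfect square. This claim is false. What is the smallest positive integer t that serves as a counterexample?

t = 9

We need the least positive integer t for which t is a perfect square but t + 40 is a perfect square.
t = 1: 1 + 40 = 41, not a perfect square.
t = 4: 4 + 40 = 44, not a perfect square.
t = 9: 9 = 3² and 9 + 40 = 49 = 7².
Hence t = 9 is a counterexample.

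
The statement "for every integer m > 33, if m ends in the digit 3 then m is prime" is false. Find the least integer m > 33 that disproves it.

m = 63

Check each integer m > 33 in order until m ends in the digit 3 but m is not prime.
m = 43: 43 ends in 3 and is prime.
m = 53: 53 ends in 3 and is prime.
m = 63: 63 ends in 3; 63 = 3 × 21, composite.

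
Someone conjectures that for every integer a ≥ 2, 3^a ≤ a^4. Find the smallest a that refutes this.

Check each integer a ≥ 2 in order until 3^a > a^4.
a = 2: 3^a = 9 and a^4 = 16, so 9 ≤ 16.
a = 3: 3^a = 27 and a^4 = 81, so 27 ≤ 81.
a = 4: 3^a = 81 and a^4 = 256, so 81 ≤ 256.
a = 5: 3^a = 243 and a^4 = 625, so 243 ≤ 625.
a = 6: 3^a = 729 and a^4 = 1296, so 729 ≤ 1296.
a = 7: 3^a = 2187 and a^4 = 2401, so 2187 ≤ 2401.
a = 8: 3^a = 6561 and a^4 = 4096, so 6561 > 4096.
So a = 8 is the smallest counterexample.

a = 8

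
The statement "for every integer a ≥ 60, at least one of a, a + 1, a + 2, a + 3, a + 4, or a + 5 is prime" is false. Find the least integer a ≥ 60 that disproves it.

For a = 60, 61, 62, 63, …, 87, 88, 89 the conclusion holds.
a = 90: 90 = 2 × 45; 91 = 7 × 13; 92 = 2 × 46; 93 = 3 × 31; 94 = 2 × 47; 95 = 5 × 19 — all composite.
Thus a = 90 disproves the claim, and no smaller a works.

a = 90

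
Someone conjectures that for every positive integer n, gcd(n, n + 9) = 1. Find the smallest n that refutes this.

n = 3

Check each positive integer n in order until gcd(n, n + 9) > 1.
For n = 1, 2 the conclusion holds.
n = 3: gcd(3, 12) = 3.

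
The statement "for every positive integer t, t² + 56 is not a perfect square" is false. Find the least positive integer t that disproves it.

A counterexample is any positive integer t such that t² + 56 is a perfect square; we check each in order.
t = 1: 1² + 56 = 57, not a perfect square.
t = 2: 2² + 56 = 60, not a perfect square.
t = 3: 3² + 56 = 65, not a perfect square.
t = 4: 4² + 56 = 72, not a perfect square.
t = 5: 5² + 56 = 81 = 9², a perfect square.

t = 5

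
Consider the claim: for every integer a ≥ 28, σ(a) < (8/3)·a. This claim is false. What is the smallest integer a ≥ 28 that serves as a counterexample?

For a = 28, 29, 30, 31, …, 57, 58, 59 the conclusion holds.
a = 60: σ(60) = 168; 168 ≥ 160.

a = 60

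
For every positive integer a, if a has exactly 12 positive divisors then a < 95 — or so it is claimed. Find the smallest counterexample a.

A counterexample is any positive integer a such that a has exactly 12 positive divisors but the claim fails; we check each in order.
a = 60: τ(60) = 12; 60 < 95.
a = 72: τ(72) = 12; 72 < 95.
a = 84: τ(84) = 12; 84 < 95.
a = 90: τ(90) = 12; 90 < 95.
a = 96: τ(96) = 12; 96 ≥ 95.

a = 96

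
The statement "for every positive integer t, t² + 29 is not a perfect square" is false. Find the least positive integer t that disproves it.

t = 14

A counterexample is any positive integer t such that t² + 29 is a perfect square; we check each in order.
For t = 1, 2, 3, 4, …, 11, 12, 13 the conclusion holds.
t = 14: 14² + 29 = 225 = 15², a perfect square.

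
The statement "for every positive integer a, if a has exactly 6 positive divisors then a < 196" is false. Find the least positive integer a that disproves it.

For a = 12, 18, 20, 28, …, 172, 175, 188 the conclusion holds.
a = 207: τ(207) = 6; 207 ≥ 196.

a = 207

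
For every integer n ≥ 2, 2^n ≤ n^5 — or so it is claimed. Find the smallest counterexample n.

Check each integer n ≥ 2 in order until 2^n > n^5.
For n = 2, 3, 4, 5, …, 20, 21, 22 the conclusion holds.
n = 23: 2^n = 8388608 and n^5 = 6436343, so 8388608 > 6436343.

n = 23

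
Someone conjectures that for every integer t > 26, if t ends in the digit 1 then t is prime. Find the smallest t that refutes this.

We need the least integer t > 26 for which t ends in the digit 1 but t is not prime.
t = 31: 31 ends in 1 and is prime.
t = 41: 41 ends in 1 and is prime.
t = 51: 51 ends in 1; 51 = 3 × 17, composite.
Thus t = 51 disproves the claim, and no smaller t works.

t = 51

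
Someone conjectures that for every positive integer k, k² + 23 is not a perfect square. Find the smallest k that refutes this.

k = 11

We need the least positive integer k for which k² + 23 is a perfect square.
For k = 1, 2, 3, 4, 5, 6, 7, 8, 9, 10 the conclusion holds.
k = 11: 11² + 23 = 144 = 12², a perfect square.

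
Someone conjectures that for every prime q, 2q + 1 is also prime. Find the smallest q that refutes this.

A counterexample is any prime q such that 2q + 1 is not prime; we check each in order.
For q = 2, 3, 5 the conclusion holds.
q = 7: 2q + 1 = 15 = 3 × 5, not prime.

q = 7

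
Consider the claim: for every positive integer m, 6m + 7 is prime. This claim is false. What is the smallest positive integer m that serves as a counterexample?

m = 1: 6m + 7 = 13, prime.
m = 2: 6m + 7 = 19, prime.
m = 3: 6m + 7 = 25 = 5 × 5, composite.
Thus m = 3 disproves the claim, and no smaller m works.

m = 3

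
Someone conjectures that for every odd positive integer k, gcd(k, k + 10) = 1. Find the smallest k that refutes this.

Check each odd positive integer k in order until gcd(k, k + 10) > 1.
k = 1: gcd(1, 11) = 1.
k = 3: gcd(3, 13) = 1.
k = 5: gcd(5, 15) = 5.
So k = 5 is the smallest counterexample.

k = 5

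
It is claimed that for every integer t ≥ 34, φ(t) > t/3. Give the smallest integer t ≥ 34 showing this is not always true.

A counterexample is any integer t ≥ 34 such that the claim fails; we check each in order.
For t = 34, 35 the conclusion holds.
t = 36: φ(36) = 12 and 36/3 = 12, so φ(36) ≤ 36/3.
Thus t = 36 disproves the claim, and no smaller t works.

t = 36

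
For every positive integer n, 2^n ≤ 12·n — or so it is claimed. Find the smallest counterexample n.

n = 7

We need the least positive integer n for which 2^n > 12·n.
For n = 1, 2, 3, 4, 5, 6 the conclusion holds.
n = 7: 2^n = 128 and 12·n = 84, so 128 > 84.
Hence n = 7 is a counterexample.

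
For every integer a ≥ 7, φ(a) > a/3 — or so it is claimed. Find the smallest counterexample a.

a = 12

The first 5 eligible values, up to a = 11, all satisfy the conclusion.
a = 12: φ(12) = 4 and 12/3 = 4, so φ(12) ≤ 12/3.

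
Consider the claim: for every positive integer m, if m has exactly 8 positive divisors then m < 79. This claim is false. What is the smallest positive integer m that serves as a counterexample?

Check each positive integer m in order until m has exactly 8 positive divisors but the claim fails.
The first 9 eligible values, up to m = 78, all satisfy the conclusion.
m = 88: τ(88) = 8; 88 ≥ 79.
So m = 88 is the smallest counterexample.

m = 88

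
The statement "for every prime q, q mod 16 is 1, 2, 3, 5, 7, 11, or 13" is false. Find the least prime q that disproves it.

Check each prime q in order until the claim fails.
The first 10 eligible values, up to q = 29, all satisfy the conclusion.
q = 31: 31 mod 16 = 15 — not in {1, 2, 3, 5, 7, 11, 13}.
Thus q = 31 disproves the claim, and no smaller q works.

q = 31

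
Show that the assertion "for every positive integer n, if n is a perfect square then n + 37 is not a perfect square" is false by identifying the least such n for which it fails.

Check each positive integer n in order until n is a perfect square but n + 37 is a perfect square.
For n = 1, 4, 9, 16, …, 225, 256, 289 the conclusion holds.
n = 324: 324 = 18² and 324 + 37 = 361 = 19².

n = 324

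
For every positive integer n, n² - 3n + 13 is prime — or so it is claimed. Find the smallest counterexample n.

n = 12

We need the least positive integer n for which n² - 3n + 13 is not prime.
For n = 1, 2, 3, 4, …, 9, 10, 11 the conclusion holds.
n = 12: n² - 3n + 13 = 121 = 11 × 11, composite.
Hence n = 12 is a counterexample.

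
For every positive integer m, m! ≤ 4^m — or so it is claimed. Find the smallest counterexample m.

A counterexample is any positive integer m such that m! > 4^m; we check each in order.
The first 8 eligible values, up to m = 8, all satisfy the conclusion.
m = 9: m! = 362880 and 4^m = 262144, so 362880 > 262144.

m = 9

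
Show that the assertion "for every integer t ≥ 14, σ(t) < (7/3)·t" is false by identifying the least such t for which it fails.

A counterexample is any integer t ≥ 14 such that the claim fails; we check each in order.
For t = 14, 15, 16, 17, 18, 19, 20, 21, 22, 23 the conclusion holds.
t = 24: σ(24) = 60; 60 ≥ 56.

t = 24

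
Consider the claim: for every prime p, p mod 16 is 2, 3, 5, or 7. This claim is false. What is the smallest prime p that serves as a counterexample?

p = 11

Check each prime p in order until the claim fails.
For p = 2, 3, 5, 7 the conclusion holds.
p = 11: 11 mod 16 = 11 — not in {2, 3, 5, 7}.
Thus p = 11 disproves the claim, and no smaller p works.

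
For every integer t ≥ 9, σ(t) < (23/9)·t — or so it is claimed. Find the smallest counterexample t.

t = 48

We need the least integer t ≥ 9 for which the claim fails.
The first 39 eligible values, up to t = 47, all satisfy the conclusion.
t = 48: σ(48) = 124; 124 ≥ 368/3.
Thus t = 48 disproves the claim, and no smaller t works.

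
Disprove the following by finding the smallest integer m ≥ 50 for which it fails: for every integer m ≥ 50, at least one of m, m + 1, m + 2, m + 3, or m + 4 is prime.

m = 54

A counterexample is any integer m ≥ 50 such that m, m + 1, m + 2, m + 3, m + 4 are all composite; we check each in order.
m = 50: 53 is prime.
m = 51: 53 is prime.
m = 52: 53 is prime.
m = 53: 53 is prime.
m = 54: 54 = 2 × 27; 55 = 5 × 11; 56 = 2 × 28; 57 = 3 × 19; 58 = 2 × 29 — all composite.
Thus m = 54 disproves the claim, and no smaller m works.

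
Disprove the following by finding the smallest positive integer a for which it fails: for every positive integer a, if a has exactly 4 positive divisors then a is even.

a = 15

We need the least positive integer a for which a has exactly 4 positive divisors but a is odd.
For a = 6, 8, 10, 14 the conclusion holds.
a = 15: divisors of 15: 1, 3, 5, 15; 15 is odd.
Thus a = 15 disproves the claim, and no smaller a works.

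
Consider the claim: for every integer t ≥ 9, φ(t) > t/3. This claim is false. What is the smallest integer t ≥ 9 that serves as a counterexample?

t = 12

Check each integer t ≥ 9 in order until the claim fails.
For t = 9, 10, 11 the conclusion holds.
t = 12: φ(12) = 4 and 12/3 = 4, so φ(12) ≤ 12/3.
Thus t = 12 disproves the claim, and no smaller t works.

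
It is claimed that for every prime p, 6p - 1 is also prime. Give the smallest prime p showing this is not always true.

For p = 2, 3, 5, 7 the conclusion holds.
p = 11: 6p - 1 = 65 = 5 × 13, not prime.
So p = 11 is the smallest counterexample.

p = 11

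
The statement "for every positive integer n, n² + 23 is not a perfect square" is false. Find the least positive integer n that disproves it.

For n = 1, 2, 3, 4, 5, 6, 7, 8, 9, 10 the conclusion holds.
n = 11: 11² + 23 = 144 = 12², a perfect square.

n = 11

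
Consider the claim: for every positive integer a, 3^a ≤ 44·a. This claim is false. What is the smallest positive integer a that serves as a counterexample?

For a = 1, 2, 3, 4 the conclusion holds.
a = 5: 3^a = 243 and 44·a = 220, so 243 > 220.

a = 5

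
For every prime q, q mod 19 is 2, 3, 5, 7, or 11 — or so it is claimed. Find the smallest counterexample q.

q = 13

A counterexample is any prime q such that the claim fails; we check each in order.
q = 2: 2 mod 19 = 2.
q = 3: 3 mod 19 = 3.
q = 5: 5 mod 19 = 5.
q = 7: 7 mod 19 = 7.
q = 11: 11 mod 19 = 11.
q = 13: 13 mod 19 = 13 — not in {2, 3, 5, 7, 11}.
Hence q = 13 is a counterexample.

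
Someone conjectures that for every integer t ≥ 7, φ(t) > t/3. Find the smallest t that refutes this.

Check each integer t ≥ 7 in order until the claim fails.
The first 5 eligible values, up to t = 11, all satisfy the conclusion.
t = 12: φ(12) = 4 and 12/3 = 4, so φ(12) ≤ 12/3.

t = 12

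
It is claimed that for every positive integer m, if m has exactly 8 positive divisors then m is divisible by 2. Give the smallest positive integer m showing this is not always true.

A counterexample is any positive integer m such that m has exactly 8 positive divisors but m is not divisible by 2; we check each in order.
For m = 24, 30, 40, 42, …, 88, 102, 104 the conclusion holds.
m = 105: τ(105) = 8; 105 mod 2 = 1.

m = 105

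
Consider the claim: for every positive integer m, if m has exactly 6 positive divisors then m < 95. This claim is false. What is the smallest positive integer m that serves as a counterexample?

m = 98

A counterexample is any positive integer m such that m has exactly 6 positive divisors but the claim fails; we check each in order.
For m = 12, 18, 20, 28, …, 75, 76, 92 the conclusion holds.
m = 98: τ(98) = 6; 98 ≥ 95.
Hence m = 98 is a counterexample.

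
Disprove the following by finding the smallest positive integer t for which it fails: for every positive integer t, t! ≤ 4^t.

A counterexample is any positive integer t such that t! > 4^t; we check each in order.
t = 1: t! = 1 and 4^t = 4, so 1 ≤ 4.
t = 2: t! = 2 and 4^t = 16, so 2 ≤ 16.
t = 3: t! = 6 and 4^t = 64, so 6 ≤ 64.
t = 4: t! = 24 and 4^t = 256, so 24 ≤ 256.
t = 5: t! = 120 and 4^t = 1024, so 120 ≤ 1024.
t = 6: t! = 720 and 4^t = 4096, so 720 ≤ 4096.
t = 7: t! = 5040 and 4^t = 16384, so 5040 ≤ 16384.
t = 8: t! = 40320 and 4^t = 65536, so 40320 ≤ 65536.
t = 9: t! = 362880 and 4^t = 262144, so 362880 > 262144.
So t = 9 is the smallest counterexample.

t = 9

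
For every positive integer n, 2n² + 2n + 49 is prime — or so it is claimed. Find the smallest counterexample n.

We need the least positive integer n for which 2n² + 2n + 49 is not prime.
The first 5 eligible values, up to n = 5, all satisfy the conclusion.
n = 6: 2n² + 2n + 49 = 133 = 7 × 19, composite.

n = 6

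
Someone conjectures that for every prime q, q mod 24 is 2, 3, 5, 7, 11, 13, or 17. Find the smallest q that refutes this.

A counterexample is any prime q such that the claim fails; we check each in order.
For q = 2, 3, 5, 7, 11, 13, 17 the conclusion holds.
q = 19: 19 mod 24 = 19 — not in {2, 3, 5, 7, 11, 13, 17}.
Hence q = 19 is a counterexample.

q = 19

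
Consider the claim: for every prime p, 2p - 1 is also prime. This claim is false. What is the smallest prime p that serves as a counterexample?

p = 2: 2p - 1 = 3, prime.
p = 3: 2p - 1 = 5, prime.
p = 5: 2p - 1 = 9 = 3 × 3, not prime.

p = 5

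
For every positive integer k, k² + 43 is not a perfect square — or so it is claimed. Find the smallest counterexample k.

A counterexample is any positive integer k such that k² + 43 is a perfect square; we check each in order.
For k = 1, 2, 3, 4, …, 18, 19, 20 the conclusion holds.
k = 21: 21² + 43 = 484 = 22², a perfect square.

k = 21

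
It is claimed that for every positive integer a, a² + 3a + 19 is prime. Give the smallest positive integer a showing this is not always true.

A counterexample is any positive integer a such that a² + 3a + 19 is not prime; we check each in order.
For a = 1, 2, 3, 4, …, 12, 13, 14 the conclusion holds.
a = 15: a² + 3a + 19 = 289 = 17 × 17, composite.
Hence a = 15 is a counterexample.

a = 15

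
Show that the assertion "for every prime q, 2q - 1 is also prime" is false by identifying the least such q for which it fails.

A counterexample is any prime q such that 2q - 1 is not prime; we check each in order.
q = 2: 2q - 1 = 3, prime.
q = 3: 2q - 1 = 5, prime.
q = 5: 2q - 1 = 9 = 3 × 3, not prime.
So q = 5 is the smallest counterexample.

q = 5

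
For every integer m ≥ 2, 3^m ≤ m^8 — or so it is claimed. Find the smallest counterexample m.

Check each integer m ≥ 2 in order until 3^m > m^8.
The first 21 eligible values, up to m = 22, all satisfy the conclusion.
m = 23: 3^m = 94143178827 and m^8 = 78310985281, so 94143178827 > 78310985281.
Thus m = 23 disproves the claim, and no smaller m works.

m = 23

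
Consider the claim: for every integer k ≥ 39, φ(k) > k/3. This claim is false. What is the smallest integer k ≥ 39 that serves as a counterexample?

A counterexample is any integer k ≥ 39 such that the claim fails; we check each in order.
For k = 39, 40, 41 the conclusion holds.
k = 42: φ(42) = 12 and 42/3 = 14, so φ(42) ≤ 42/3.

k = 42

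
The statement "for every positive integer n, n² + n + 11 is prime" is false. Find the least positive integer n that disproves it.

n = 10

Check each positive integer n in order until n² + n + 11 is not prime.
For n = 1, 2, 3, 4, 5, 6, 7, 8, 9 the conclusion holds.
n = 10: n² + n + 11 = 121 = 11 × 11, composite.
So n = 10 is the smallest counterexample.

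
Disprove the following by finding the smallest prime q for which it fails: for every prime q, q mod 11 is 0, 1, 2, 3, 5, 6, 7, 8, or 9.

q = 37

We need the least prime q for which the claim fails.
For q = 2, 3, 5, 7, …, 23, 29, 31 the conclusion holds.
q = 37: 37 mod 11 = 4 — not in {0, 1, 2, 3, 5, 6, 7, 8, 9}.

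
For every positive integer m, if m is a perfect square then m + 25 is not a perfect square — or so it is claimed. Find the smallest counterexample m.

m = 144

For m = 1, 4, 9, 16, …, 81, 100, 121 the conclusion holds.
m = 144: 144 = 12² and 144 + 25 = 169 = 13².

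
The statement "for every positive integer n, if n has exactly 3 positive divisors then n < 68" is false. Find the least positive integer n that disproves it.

n = 121

We need the least positive integer n for which n has exactly 3 positive divisors but the claim fails.
n = 4: τ(4) = 3; 4 < 68.
n = 9: τ(9) = 3; 9 < 68.
n = 25: τ(25) = 3; 25 < 68.
n = 49: τ(49) = 3; 49 < 68.
n = 121: τ(121) = 3; 121 ≥ 68.
So n = 121 is the smallest counterexample.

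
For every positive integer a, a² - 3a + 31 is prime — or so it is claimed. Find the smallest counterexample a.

a = 4

A counterexample is any positive integer a such that a² - 3a + 31 is not prime; we check each in order.
a = 1: a² - 3a + 31 = 29, prime.
a = 2: a² - 3a + 31 = 29, prime.
a = 3: a² - 3a + 31 = 31, prime.
a = 4: a² - 3a + 31 = 35 = 5 × 7, composite.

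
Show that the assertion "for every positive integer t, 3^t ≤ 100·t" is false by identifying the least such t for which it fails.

For t = 1, 2, 3, 4, 5 the conclusion holds.
t = 6: 3^t = 729 and 100·t = 600, so 729 > 600.
Hence t = 6 is a counterexample.

t = 6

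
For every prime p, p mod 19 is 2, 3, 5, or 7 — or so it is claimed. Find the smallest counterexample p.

p = 11

For p = 2, 3, 5, 7 the conclusion holds.
p = 11: 11 mod 19 = 11 — not in {2, 3, 5, 7}.
Hence p = 11 is a counterexample.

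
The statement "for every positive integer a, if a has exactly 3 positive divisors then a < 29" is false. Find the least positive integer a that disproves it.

Check each positive integer a in order until a has exactly 3 positive divisors but the claim fails.
a = 4: τ(4) = 3; 4 < 29.
a = 9: τ(9) = 3; 9 < 29.
a = 25: τ(25) = 3; 25 < 29.
a = 49: τ(49) = 3; 49 ≥ 29.

a = 49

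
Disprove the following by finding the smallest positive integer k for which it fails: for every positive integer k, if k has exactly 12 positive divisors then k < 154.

A counterexample is any positive integer k such that k has exactly 12 positive divisors but the claim fails; we check each in order.
The first 10 eligible values, up to k = 150, all satisfy the conclusion.
k = 156: τ(156) = 12; 156 ≥ 154.

k = 156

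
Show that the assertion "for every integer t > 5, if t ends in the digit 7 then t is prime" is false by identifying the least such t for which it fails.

t = 27

A counterexample is any integer t > 5 such that t ends in the digit 7 but t is not prime; we check each in order.
t = 7: 7 ends in 7 and is prime.
t = 17: 17 ends in 7 and is prime.
t = 27: 27 ends in 7; 27 = 3 × 9, composite.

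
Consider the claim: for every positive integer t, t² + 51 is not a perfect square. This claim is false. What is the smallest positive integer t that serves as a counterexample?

t = 7

Check each positive integer t in order until t² + 51 is a perfect square.
For t = 1, 2, 3, 4, 5, 6 the conclusion holds.
t = 7: 7² + 51 = 100 = 10², a perfect square.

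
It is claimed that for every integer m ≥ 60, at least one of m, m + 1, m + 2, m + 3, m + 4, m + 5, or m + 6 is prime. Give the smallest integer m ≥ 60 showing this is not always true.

For m = 60, 61, 62, 63, …, 87, 88, 89 the conclusion holds.
m = 90: 90 = 2 × 45; 91 = 7 × 13; 92 = 2 × 46; 93 = 3 × 31; 94 = 2 × 47; 95 = 5 × 19; 96 = 2 × 48 — all composite.

m = 90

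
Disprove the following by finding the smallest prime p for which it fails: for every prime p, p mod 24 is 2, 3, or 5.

p = 7

We need the least prime p for which the claim fails.
For p = 2, 3, 5 the conclusion holds.
p = 7: 7 mod 24 = 7 — not in {2, 3, 5}.
Thus p = 7 disproves the claim, and no smaller p works.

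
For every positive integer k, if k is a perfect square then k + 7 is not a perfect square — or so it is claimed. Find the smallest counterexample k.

k = 9

For k = 1, 4 the conclusion holds.
k = 9: 9 = 3² and 9 + 7 = 16 = 4².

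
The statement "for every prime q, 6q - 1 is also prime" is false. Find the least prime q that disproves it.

q = 2: 6q - 1 = 11, prime.
q = 3: 6q - 1 = 17, prime.
q = 5: 6q - 1 = 29, prime.
q = 7: 6q - 1 = 41, prime.
q = 11: 6q - 1 = 65 = 5 × 13, not prime.

q = 11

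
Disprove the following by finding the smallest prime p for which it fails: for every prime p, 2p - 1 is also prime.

p = 5

A counterexample is any prime p such that 2p - 1 is not prime; we check each in order.
For p = 2, 3 the conclusion holds.
p = 5: 2p - 1 = 9 = 3 × 3, not prime.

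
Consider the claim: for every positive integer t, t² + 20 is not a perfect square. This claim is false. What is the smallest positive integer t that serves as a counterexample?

t = 4

A counterexample is any positive integer t such that t² + 20 is a perfect square; we check each in order.
t = 1: 1² + 20 = 21, not a perfect square.
t = 2: 2² + 20 = 24, not a perfect square.
t = 3: 3² + 20 = 29, not a perfect square.
t = 4: 4² + 20 = 36 = 6², a perfect square.
Hence t = 4 is a counterexample.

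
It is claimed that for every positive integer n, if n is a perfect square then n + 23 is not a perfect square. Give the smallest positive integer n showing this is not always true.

The first 10 eligible values, up to n = 100, all satisfy the conclusion.
n = 121: 121 = 11² and 121 + 23 = 144 = 12².

n = 121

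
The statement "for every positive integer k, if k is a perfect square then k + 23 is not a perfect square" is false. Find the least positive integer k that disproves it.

k = 121

For k = 1, 4, 9, 16, 25, 36, 49, 64, 81, 100 the conclusion holds.
k = 121: 121 = 11² and 121 + 23 = 144 = 12².
So k = 121 is the smallest counterexample.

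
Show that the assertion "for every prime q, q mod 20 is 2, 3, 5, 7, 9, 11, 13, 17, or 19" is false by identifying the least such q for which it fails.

q = 41

A counterexample is any prime q such that the claim fails; we check each in order.
For q = 2, 3, 5, 7, …, 29, 31, 37 the conclusion holds.
q = 41: 41 mod 20 = 1 — not in {2, 3, 5, 7, 9, 11, 13, 17, 19}.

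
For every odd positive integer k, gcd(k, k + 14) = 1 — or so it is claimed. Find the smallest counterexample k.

A counterexample is any odd positive integer k such that gcd(k, k + 14) > 1; we check each in order.
For k = 1, 3, 5 the conclusion holds.
k = 7: gcd(7, 21) = 7.
Thus k = 7 disproves the claim, and no smaller k works.

k = 7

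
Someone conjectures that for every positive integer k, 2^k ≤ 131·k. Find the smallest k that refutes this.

For k = 1, 2, 3, 4, 5, 6, 7, 8, 9, 10 the conclusion holds.
k = 11: 2^k = 2048 and 131·k = 1441, so 2048 > 1441.

k = 11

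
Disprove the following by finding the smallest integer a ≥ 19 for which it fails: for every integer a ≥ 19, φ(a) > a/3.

a = 24

We need the least integer a ≥ 19 for which the claim fails.
The first 5 eligible values, up to a = 23, all satisfy the conclusion.
a = 24: φ(24) = 8 and 24/3 = 8, so φ(24) ≤ 24/3.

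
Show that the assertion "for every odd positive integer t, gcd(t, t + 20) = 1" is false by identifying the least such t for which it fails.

We need the least odd positive integer t for which gcd(t, t + 20) > 1.
For t = 1, 3 the conclusion holds.
t = 5: gcd(5, 25) = 5.

t = 5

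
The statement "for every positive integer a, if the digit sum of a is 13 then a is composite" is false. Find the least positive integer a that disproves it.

For a = 49, 58 the conclusion holds.
a = 67: digit sum 13; 67 is prime, not composite.

a = 67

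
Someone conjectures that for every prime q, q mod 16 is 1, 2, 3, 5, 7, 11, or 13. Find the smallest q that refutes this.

We need the least prime q for which the claim fails.
The first 10 eligible values, up to q = 29, all satisfy the conclusion.
q = 31: 31 mod 16 = 15 — not in {1, 2, 3, 5, 7, 11, 13}.

q = 31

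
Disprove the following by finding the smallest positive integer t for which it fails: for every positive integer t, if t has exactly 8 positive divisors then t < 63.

A counterexample is any positive integer t such that t has exactly 8 positive divisors but the claim fails; we check each in order.
For t = 24, 30, 40, 42, 54, 56 the conclusion holds.
t = 66: τ(66) = 8; 66 ≥ 63.

t = 66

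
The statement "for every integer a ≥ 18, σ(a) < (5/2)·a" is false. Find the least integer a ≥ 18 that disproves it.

a = 24

A counterexample is any integer a ≥ 18 such that the claim fails; we check each in order.
a = 18: σ(18) = 39; 39 < 45.
a = 19: σ(19) = 20; 20 < 95/2.
a = 20: σ(20) = 42; 42 < 50.
a = 21: σ(21) = 32; 32 < 105/2.
a = 22: σ(22) = 36; 36 < 55.
a = 23: σ(23) = 24; 24 < 115/2.
a = 24: σ(24) = 60; 60 ≥ 60.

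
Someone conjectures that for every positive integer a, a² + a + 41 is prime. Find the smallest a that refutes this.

a = 40

We need the least positive integer a for which a² + a + 41 is not prime.
For a = 1, 2, 3, 4, …, 37, 38, 39 the conclusion holds.
a = 40: a² + a + 41 = 1681 = 41 × 41, composite.
Hence a = 40 is a counterexample.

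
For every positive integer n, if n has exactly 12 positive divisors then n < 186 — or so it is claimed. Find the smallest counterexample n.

We need the least positive integer n for which n has exactly 12 positive divisors but the claim fails.
The first 12 eligible values, up to n = 160, all satisfy the conclusion.
n = 198: τ(198) = 12; 198 ≥ 186.
So n = 198 is the smallest counterexample.

n = 198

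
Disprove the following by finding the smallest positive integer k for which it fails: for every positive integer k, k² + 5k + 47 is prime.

k = 38

The first 37 eligible values, up to k = 37, all satisfy the conclusion.
k = 38: k² + 5k + 47 = 1681 = 41 × 41, composite.
Thus k = 38 disproves the claim, and no smaller k works.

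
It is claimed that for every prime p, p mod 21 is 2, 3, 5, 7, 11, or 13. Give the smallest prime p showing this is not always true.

A counterexample is any prime p such that the claim fails; we check each in order.
For p = 2, 3, 5, 7, 11, 13 the conclusion holds.
p = 17: 17 mod 21 = 17 — not in {2, 3, 5, 7, 11, 13}.
Thus p = 17 disproves the claim, and no smaller p works.

p = 17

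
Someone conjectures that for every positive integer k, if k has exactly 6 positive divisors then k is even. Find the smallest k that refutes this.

A counterexample is any positive integer k such that k has exactly 6 positive divisors but k is odd; we check each in order.
The first 6 eligible values, up to k = 44, all satisfy the conclusion.
k = 45: divisors of 45: 1, 3, 5, 9, 15, 45; 45 is odd.

k = 45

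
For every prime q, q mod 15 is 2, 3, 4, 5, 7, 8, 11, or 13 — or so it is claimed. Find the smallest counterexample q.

q = 29

The first 9 eligible values, up to q = 23, all satisfy the conclusion.
q = 29: 29 mod 15 = 14 — not in {2, 3, 4, 5, 7, 8, 11, 13}.
So q = 29 is the smallest counterexample.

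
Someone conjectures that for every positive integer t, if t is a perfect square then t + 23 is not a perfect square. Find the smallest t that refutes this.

We need the least positive integer t for which t is a perfect square but t + 23 is a perfect square.
For t = 1, 4, 9, 16, 25, 36, 49, 64, 81, 100 the conclusion holds.
t = 121: 121 = 11² and 121 + 23 = 144 = 12².
Thus t = 121 disproves the claim, and no smaller t works.

t = 121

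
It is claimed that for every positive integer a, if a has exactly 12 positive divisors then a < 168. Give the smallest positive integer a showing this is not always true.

a = 198

We need the least positive integer a for which a has exactly 12 positive divisors but the claim fails.
The first 12 eligible values, up to a = 160, all satisfy the conclusion.
a = 198: τ(198) = 12; 198 ≥ 168.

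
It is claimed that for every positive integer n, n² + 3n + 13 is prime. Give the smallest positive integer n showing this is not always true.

n = 9

The first 8 eligible values, up to n = 8, all satisfy the conclusion.
n = 9: n² + 3n + 13 = 121 = 11 × 11, composite.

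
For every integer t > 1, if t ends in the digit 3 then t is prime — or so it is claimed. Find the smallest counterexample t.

A counterexample is any integer t > 1 such that t ends in the digit 3 but t is not prime; we check each in order.
t = 3: 3 ends in 3 and is prime.
t = 13: 13 ends in 3 and is prime.
t = 23: 23 ends in 3 and is prime.
t = 33: 33 ends in 3; 33 = 3 × 11, composite.
So t = 33 is the smallest counterexample.

t = 33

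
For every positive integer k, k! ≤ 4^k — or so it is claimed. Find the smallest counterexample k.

k = 9

A counterexample is any positive integer k such that k! > 4^k; we check each in order.
For k = 1, 2, 3, 4, 5, 6, 7, 8 the conclusion holds.
k = 9: k! = 362880 and 4^k = 262144, so 362880 > 262144.
So k = 9 is the smallest counterexample.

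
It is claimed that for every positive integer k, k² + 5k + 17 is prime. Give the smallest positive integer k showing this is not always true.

k = 8

The first 7 eligible values, up to k = 7, all satisfy the conclusion.
k = 8: k² + 5k + 17 = 121 = 11 × 11, composite.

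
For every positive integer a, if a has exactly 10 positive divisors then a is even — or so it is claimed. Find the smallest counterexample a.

A counterexample is any positive integer a such that a has exactly 10 positive divisors but a is odd; we check each in order.
The first 9 eligible values, up to a = 368, all satisfy the conclusion.
a = 405: divisors of 405: 10 divisors; 405 is odd.

a = 405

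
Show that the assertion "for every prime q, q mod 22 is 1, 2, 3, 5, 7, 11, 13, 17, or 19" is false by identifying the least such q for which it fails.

For q = 2, 3, 5, 7, 11, 13, 17, 19, 23, 29 the conclusion holds.
q = 31: 31 mod 22 = 9 — not in {1, 2, 3, 5, 7, 11, 13, 17, 19}.
Hence q = 31 is a counterexample.

q = 31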